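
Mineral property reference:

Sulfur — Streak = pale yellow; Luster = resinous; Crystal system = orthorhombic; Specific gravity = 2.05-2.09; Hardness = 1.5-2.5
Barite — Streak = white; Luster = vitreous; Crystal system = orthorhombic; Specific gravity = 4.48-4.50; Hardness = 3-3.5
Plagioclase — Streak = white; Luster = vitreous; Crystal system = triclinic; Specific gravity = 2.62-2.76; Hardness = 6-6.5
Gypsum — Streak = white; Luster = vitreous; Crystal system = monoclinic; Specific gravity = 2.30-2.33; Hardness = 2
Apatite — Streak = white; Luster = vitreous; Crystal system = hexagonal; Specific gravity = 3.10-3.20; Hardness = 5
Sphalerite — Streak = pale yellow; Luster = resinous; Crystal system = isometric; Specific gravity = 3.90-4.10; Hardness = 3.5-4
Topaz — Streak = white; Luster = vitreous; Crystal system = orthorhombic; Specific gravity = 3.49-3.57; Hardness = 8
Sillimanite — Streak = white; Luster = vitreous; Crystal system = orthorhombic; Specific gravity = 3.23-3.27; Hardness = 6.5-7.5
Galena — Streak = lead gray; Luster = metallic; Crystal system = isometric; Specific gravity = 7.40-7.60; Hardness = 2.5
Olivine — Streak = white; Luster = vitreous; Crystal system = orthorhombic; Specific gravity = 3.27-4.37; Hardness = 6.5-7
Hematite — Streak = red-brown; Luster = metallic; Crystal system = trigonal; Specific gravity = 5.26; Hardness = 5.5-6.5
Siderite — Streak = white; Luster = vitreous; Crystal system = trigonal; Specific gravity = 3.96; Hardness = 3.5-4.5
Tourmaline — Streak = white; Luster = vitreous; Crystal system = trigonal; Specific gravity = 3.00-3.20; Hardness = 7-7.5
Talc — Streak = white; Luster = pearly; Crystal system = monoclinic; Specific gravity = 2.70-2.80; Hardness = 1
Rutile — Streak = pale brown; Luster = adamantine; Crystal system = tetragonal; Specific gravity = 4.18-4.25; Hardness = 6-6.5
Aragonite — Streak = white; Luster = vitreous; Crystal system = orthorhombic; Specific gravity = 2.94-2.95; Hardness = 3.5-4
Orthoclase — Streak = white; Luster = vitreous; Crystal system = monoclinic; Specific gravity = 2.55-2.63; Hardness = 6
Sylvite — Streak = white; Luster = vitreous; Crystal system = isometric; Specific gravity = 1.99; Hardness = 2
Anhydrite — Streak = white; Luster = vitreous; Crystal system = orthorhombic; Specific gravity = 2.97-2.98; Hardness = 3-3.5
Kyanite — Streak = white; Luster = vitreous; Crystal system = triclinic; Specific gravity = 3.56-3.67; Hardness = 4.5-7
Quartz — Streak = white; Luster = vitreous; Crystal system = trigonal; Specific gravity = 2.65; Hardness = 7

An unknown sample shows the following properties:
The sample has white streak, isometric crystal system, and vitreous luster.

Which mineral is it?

Sylvite

White streak eliminates Sulfur, Sphalerite, Galena, Hematite, Rutile.
Isometric crystal system: leaves Sylvite.
Vitreous luster: all remaining candidates fit.
Sylvite is the sole remaining match.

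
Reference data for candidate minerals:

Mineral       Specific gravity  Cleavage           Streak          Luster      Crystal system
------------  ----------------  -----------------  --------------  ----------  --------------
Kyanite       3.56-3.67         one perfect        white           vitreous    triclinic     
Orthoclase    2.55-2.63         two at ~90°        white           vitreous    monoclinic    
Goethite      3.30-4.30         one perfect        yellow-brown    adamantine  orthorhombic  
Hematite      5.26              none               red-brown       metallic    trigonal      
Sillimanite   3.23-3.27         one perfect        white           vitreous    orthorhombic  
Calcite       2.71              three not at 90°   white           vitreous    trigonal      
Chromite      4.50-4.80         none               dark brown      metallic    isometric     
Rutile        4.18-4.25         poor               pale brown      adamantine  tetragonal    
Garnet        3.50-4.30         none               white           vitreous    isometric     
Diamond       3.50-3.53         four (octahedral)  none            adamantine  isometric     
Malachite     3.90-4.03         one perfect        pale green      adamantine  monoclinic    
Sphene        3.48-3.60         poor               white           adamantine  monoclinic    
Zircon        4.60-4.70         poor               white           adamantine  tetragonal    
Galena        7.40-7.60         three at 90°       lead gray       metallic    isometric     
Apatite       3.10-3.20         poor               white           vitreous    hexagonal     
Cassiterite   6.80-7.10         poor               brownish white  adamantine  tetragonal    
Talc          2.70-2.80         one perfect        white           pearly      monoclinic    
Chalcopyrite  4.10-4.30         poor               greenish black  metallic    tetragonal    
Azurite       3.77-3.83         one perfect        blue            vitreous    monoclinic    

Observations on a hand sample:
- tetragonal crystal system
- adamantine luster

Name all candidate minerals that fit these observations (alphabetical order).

Tetragonal crystal system: leaves Rutile, Zircon, Cassiterite, Chalcopyrite.
Adamantine luster eliminates Chalcopyrite.
Consistent with every observation: Cassiterite, Rutile, Zircon.

Cassiterite, Rutile, Zircon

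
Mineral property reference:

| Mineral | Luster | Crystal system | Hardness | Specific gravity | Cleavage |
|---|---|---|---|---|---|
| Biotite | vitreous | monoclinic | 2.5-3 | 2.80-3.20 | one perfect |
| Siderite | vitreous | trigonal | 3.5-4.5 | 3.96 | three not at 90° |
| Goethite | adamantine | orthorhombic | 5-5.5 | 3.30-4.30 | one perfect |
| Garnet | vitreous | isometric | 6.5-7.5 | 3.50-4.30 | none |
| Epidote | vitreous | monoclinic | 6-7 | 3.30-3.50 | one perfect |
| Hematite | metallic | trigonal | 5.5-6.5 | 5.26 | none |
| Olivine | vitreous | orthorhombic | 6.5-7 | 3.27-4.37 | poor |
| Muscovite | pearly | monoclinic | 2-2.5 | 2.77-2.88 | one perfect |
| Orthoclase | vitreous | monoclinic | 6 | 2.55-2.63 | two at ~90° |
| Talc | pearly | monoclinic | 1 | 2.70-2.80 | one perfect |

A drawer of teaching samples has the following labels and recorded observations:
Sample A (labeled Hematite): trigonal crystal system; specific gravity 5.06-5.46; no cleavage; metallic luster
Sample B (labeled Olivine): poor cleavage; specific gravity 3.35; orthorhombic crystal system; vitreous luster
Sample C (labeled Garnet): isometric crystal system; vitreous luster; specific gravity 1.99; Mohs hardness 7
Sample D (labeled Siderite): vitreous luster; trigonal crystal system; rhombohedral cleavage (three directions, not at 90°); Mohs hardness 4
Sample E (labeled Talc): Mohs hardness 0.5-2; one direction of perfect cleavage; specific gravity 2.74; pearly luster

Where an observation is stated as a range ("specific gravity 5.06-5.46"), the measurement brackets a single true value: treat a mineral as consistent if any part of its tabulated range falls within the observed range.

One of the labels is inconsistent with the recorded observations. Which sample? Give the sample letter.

C

Sample A: every observation is compatible with the reference values for Hematite.
Sample B: every observation is compatible with the reference values for Olivine.
Sample C: Garnet has SG 3.50-4.30, but the record shows specific gravity 1.99 — this label is wrong.
Sample D: every observation is compatible with the reference values for Siderite.
Sample E: every observation is compatible with the reference values for Talc.
Only sample C is inconsistent with its label.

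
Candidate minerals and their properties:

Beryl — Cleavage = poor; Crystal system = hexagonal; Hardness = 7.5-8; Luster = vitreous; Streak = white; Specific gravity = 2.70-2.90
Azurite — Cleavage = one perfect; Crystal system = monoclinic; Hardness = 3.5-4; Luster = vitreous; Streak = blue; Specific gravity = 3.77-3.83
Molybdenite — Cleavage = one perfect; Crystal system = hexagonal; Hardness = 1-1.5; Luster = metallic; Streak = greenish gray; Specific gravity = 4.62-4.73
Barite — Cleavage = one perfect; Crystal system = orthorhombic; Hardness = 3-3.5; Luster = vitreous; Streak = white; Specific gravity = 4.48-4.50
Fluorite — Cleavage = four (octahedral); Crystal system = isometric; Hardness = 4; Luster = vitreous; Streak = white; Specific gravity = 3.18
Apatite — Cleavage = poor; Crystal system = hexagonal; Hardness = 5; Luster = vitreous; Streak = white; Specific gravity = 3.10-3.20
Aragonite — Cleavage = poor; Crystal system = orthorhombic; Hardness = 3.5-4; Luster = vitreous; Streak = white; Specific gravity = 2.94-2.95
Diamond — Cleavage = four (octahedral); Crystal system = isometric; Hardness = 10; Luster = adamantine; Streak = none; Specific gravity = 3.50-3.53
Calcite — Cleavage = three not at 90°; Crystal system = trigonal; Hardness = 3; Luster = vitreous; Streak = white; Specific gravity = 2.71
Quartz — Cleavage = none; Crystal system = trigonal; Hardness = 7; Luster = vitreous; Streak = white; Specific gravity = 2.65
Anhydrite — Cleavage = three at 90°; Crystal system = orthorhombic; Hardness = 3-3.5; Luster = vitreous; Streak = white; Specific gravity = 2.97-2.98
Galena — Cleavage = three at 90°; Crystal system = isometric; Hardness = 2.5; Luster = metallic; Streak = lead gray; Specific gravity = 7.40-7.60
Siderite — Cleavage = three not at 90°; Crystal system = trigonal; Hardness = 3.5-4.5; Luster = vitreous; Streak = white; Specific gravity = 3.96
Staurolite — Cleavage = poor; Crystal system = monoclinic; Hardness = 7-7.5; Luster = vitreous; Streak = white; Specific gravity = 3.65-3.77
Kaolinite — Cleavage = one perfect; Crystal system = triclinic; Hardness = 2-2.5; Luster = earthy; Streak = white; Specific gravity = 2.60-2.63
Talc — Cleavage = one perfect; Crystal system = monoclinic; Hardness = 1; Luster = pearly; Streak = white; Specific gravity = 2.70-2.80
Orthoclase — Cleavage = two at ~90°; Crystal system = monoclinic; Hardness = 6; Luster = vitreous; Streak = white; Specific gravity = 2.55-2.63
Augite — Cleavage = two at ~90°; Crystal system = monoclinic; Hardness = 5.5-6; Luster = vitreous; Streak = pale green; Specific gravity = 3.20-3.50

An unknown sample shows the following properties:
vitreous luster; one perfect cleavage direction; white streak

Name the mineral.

Barite

Vitreous luster eliminates Molybdenite, Diamond, Galena, Kaolinite, Talc.
One perfect cleavage direction: narrows the field to Azurite, Barite.
White streak excludes Azurite.
Barite is the sole remaining match.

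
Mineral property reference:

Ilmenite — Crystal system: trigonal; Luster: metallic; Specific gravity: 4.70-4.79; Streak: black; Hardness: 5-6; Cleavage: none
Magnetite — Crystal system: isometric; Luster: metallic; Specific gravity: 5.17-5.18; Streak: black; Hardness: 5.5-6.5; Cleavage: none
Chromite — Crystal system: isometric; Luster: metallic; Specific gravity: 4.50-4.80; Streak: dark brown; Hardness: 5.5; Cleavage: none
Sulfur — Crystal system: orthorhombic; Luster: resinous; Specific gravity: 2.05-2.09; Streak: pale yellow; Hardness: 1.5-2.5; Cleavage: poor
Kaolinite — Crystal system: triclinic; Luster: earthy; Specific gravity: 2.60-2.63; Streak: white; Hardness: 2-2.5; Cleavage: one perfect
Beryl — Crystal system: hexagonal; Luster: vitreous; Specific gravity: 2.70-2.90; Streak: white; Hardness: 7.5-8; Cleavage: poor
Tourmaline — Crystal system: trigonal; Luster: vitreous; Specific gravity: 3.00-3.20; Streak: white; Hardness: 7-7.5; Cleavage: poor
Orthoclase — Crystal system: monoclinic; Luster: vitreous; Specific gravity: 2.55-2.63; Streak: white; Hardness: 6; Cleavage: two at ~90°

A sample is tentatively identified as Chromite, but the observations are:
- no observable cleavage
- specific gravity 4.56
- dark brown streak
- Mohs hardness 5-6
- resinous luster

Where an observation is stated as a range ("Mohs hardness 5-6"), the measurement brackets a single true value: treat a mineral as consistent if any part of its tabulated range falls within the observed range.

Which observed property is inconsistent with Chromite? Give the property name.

luster

No observable cleavage: Chromite has cleavage none — matches.
Specific gravity 4.56: Chromite has SG 4.50-4.80 — matches.
Dark brown streak: Chromite has dark brown streak — matches.
Mohs hardness 5-6: Chromite has hardness 5.5 — matches.
Resinous luster: Chromite has metallic luster — inconsistent.
Everything matches except the luster.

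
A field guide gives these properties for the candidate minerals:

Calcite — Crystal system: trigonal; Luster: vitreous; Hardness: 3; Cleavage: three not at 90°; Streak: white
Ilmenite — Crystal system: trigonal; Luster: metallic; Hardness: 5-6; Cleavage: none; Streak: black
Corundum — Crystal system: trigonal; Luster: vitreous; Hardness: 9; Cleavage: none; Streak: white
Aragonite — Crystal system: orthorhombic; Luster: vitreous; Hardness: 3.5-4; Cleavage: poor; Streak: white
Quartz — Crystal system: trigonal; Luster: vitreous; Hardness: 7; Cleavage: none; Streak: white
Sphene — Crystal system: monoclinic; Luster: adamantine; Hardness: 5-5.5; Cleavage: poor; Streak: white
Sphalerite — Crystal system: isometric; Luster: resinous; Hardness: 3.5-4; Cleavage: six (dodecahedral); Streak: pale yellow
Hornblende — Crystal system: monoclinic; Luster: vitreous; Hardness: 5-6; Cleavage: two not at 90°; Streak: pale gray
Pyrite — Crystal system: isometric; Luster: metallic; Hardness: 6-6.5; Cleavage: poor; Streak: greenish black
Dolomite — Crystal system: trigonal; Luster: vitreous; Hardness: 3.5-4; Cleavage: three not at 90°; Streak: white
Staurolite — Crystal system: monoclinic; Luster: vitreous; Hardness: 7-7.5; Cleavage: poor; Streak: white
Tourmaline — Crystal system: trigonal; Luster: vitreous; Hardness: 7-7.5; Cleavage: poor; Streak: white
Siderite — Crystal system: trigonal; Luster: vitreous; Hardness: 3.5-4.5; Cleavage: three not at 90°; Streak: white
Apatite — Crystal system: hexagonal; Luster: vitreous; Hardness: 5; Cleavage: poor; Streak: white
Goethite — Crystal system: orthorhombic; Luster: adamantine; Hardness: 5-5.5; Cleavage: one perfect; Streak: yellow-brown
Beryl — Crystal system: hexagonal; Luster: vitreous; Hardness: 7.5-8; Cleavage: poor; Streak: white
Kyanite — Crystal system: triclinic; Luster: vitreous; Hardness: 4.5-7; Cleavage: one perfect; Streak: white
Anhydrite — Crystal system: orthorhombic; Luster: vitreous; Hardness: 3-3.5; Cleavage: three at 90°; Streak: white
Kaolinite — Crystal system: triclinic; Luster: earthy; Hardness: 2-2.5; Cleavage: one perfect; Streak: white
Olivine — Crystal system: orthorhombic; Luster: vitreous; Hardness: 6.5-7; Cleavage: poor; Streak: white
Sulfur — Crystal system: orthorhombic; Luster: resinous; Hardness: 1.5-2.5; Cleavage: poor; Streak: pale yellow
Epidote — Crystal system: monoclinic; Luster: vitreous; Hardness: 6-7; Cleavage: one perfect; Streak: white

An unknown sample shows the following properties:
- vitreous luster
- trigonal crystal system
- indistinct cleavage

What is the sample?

Vitreous luster: narrows the field to Calcite, Corundum, Aragonite, Quartz, Hornblende, Dolomite, Staurolite, Tourmaline, Siderite, Apatite, Beryl, Kyanite, Anhydrite, Olivine, Epidote.
Trigonal crystal system: leaves Calcite, Corundum, Quartz, Dolomite, Tourmaline, Siderite.
Indistinct cleavage: only Tourmaline remains.
Only Tourmaline satisfies all observations.

Tourmaline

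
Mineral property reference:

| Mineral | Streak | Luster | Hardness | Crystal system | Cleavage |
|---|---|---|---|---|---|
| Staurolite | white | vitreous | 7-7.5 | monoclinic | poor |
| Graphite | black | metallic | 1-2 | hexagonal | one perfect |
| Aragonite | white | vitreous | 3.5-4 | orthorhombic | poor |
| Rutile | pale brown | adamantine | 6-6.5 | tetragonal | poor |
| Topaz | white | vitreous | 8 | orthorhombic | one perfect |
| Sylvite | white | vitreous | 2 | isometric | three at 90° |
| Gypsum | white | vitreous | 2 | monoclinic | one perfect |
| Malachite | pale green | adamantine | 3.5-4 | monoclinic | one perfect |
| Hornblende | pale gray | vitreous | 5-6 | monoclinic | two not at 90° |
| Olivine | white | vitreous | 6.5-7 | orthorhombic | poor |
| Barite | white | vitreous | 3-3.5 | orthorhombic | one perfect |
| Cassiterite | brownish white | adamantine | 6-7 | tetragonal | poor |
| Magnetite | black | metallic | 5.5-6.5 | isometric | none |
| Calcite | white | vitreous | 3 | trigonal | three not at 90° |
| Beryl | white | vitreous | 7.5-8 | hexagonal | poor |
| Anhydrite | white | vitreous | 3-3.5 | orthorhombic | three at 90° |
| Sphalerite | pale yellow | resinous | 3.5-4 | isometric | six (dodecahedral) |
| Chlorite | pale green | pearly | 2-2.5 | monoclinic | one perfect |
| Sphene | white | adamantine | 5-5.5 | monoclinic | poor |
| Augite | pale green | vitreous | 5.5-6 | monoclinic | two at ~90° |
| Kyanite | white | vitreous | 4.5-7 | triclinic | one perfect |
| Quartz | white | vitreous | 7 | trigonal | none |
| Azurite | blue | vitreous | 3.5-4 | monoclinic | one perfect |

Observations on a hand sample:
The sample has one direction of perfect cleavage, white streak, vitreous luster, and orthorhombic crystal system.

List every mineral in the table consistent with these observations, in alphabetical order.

Barite, Topaz

One direction of perfect cleavage — only Graphite, Topaz, Gypsum, Malachite, Barite, Chlorite, Kyanite, Azurite remain.
White streak is inconsistent with Graphite, Malachite, Chlorite, Azurite.
Vitreous luster — every remaining candidate is consistent.
Orthorhombic crystal system is inconsistent with Gypsum, Kyanite.
Consistent with every observation: Barite, Topaz.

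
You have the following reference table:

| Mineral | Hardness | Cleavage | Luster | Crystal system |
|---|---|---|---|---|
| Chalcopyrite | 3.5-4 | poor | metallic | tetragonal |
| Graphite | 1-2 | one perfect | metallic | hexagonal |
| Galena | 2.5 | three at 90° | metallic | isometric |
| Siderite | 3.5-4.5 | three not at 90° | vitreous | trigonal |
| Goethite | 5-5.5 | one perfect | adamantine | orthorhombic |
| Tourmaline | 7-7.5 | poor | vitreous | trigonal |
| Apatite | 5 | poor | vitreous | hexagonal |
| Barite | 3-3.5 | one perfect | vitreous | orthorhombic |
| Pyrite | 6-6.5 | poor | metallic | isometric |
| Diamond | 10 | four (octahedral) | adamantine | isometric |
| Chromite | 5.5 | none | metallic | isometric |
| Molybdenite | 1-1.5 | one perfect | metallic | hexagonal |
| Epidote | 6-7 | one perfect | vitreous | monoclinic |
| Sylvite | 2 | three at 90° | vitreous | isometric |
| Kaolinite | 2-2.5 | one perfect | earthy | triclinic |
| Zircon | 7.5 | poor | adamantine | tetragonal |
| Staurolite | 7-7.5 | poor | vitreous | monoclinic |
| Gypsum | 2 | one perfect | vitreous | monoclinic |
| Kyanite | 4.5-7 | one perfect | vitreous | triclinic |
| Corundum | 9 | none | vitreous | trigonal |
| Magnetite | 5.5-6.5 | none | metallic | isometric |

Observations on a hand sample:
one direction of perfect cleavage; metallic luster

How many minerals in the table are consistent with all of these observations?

2

One direction of perfect cleavage — Graphite, Goethite, Barite, Molybdenite, Epidote, Kaolinite, Gypsum, Kyanite remain.
Metallic luster — leaves Graphite, Molybdenite.
The minerals that satisfy all observations are Graphite, Molybdenite.
That is 2 minerals.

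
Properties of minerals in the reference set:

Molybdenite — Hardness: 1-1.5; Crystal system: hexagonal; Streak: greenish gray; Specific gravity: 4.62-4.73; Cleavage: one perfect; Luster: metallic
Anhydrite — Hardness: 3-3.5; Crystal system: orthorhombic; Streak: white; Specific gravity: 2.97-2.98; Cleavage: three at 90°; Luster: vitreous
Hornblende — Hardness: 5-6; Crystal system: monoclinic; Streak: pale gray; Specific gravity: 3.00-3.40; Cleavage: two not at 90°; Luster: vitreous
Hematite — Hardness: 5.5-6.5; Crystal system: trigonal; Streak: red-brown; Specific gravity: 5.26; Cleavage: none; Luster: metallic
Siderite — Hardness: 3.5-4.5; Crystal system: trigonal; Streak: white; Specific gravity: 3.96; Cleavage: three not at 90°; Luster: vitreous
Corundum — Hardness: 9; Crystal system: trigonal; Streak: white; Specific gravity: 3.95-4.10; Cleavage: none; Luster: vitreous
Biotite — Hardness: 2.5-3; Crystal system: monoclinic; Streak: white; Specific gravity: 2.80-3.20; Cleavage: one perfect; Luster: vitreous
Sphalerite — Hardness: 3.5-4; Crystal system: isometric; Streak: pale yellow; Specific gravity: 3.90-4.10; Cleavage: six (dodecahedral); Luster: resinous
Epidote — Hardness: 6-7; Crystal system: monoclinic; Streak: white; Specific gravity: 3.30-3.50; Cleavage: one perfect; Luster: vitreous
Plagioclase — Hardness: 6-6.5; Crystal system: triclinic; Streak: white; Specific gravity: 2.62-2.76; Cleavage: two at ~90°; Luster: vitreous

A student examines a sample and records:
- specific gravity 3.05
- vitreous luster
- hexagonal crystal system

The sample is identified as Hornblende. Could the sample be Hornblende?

Specific gravity 3.05 — matches Hornblende (SG 3.00-3.40).
Vitreous luster — matches Hornblende (vitreous luster).
Hexagonal crystal system — Hornblende has monoclinic system; a mismatch.
The crystal system observation rules out Hornblende.

No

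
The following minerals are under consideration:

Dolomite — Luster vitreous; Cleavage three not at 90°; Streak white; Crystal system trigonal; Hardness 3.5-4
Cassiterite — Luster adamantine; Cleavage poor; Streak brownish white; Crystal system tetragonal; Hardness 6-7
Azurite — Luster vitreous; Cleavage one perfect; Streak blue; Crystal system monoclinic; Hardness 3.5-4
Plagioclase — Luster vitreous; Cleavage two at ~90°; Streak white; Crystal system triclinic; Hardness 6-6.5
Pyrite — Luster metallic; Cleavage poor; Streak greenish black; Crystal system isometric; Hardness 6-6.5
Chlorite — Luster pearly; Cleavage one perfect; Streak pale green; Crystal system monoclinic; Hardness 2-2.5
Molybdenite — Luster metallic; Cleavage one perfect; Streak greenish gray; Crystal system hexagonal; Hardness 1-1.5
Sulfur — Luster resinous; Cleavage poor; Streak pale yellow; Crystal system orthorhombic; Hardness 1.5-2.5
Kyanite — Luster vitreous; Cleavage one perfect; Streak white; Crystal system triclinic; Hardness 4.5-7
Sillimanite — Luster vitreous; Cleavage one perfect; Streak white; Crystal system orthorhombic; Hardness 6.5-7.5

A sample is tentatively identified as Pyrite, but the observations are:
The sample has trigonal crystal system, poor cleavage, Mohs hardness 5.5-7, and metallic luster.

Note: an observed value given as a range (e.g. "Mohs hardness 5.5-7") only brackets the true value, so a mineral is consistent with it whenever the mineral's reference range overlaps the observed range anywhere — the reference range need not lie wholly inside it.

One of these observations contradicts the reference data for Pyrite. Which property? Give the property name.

Trigonal crystal system: Pyrite has isometric system — inconsistent.
Poor cleavage: Pyrite has cleavage poor — agrees.
Mohs hardness 5.5-7: Pyrite has hardness 6-6.5 — agrees.
Metallic luster: Pyrite has metallic luster — agrees.
The crystal system is the one property that does not fit.

crystal system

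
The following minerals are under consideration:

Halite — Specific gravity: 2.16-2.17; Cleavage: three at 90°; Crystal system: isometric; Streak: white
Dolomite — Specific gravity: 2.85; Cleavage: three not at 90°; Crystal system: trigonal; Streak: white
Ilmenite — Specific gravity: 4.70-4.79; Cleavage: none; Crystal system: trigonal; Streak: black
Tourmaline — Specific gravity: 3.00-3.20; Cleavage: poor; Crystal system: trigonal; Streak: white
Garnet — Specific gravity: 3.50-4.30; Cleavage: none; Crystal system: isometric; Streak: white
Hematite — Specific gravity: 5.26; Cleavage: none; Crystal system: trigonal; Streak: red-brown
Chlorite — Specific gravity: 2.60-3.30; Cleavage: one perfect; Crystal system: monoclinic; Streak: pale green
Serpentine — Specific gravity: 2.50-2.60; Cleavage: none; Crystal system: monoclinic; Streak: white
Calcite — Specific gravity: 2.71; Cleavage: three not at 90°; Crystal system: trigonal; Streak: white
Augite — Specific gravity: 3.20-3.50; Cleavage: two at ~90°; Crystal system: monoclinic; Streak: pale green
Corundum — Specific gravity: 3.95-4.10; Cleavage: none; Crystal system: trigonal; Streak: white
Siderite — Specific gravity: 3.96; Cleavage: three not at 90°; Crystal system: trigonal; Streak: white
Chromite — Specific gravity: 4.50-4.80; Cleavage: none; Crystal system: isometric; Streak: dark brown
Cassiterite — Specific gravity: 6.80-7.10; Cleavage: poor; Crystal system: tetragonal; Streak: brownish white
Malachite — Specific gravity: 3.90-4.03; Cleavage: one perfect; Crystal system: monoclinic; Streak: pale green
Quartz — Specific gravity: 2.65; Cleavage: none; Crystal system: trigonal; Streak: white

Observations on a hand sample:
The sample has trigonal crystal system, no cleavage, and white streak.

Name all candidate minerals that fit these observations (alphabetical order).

Trigonal crystal system: Dolomite, Ilmenite, Tourmaline, Hematite, Calcite, Corundum, Siderite, Quartz remain.
No cleavage is inconsistent with Dolomite, Tourmaline, Calcite, Siderite.
White streak eliminates Ilmenite, Hematite.
The minerals that satisfy all observations are Corundum, Quartz.

Corundum, Quartz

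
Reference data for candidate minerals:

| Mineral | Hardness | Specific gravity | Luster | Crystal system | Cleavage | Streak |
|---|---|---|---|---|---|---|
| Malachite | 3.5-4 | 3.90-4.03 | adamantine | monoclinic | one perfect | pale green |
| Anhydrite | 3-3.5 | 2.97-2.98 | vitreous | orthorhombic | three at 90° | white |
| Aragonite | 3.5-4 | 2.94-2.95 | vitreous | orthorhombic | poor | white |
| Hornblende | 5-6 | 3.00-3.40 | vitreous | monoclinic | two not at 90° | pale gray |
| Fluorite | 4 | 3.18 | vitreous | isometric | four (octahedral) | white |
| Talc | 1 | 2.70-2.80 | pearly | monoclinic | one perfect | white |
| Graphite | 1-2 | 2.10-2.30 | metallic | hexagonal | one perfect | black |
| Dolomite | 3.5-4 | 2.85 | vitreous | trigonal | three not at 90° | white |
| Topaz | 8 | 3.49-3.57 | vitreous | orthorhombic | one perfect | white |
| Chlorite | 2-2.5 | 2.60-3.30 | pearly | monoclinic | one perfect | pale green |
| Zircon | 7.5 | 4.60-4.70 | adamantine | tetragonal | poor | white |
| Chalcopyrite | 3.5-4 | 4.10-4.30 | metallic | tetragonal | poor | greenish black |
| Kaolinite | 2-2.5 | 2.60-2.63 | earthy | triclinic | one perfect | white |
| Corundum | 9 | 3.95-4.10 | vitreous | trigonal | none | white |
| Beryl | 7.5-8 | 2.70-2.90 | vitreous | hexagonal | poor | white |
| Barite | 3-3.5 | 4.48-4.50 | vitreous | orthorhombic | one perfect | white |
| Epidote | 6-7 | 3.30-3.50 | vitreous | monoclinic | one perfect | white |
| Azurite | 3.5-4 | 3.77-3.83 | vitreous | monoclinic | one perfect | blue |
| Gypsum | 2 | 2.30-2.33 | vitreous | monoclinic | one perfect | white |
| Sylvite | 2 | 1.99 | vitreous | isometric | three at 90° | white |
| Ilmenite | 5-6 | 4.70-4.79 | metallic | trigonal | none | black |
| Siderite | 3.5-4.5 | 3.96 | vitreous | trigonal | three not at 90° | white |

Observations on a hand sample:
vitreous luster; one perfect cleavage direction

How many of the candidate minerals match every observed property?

5

Vitreous luster — only Anhydrite, Aragonite, Hornblende, Fluorite, Dolomite, Topaz, Corundum, Beryl, Barite, Epidote, Azurite, Gypsum, Sylvite, Siderite remain.
One perfect cleavage direction — leaves Topaz, Barite, Epidote, Azurite, Gypsum.
Remaining candidates: Azurite, Barite, Epidote, Gypsum, Topaz.
That is 5 minerals.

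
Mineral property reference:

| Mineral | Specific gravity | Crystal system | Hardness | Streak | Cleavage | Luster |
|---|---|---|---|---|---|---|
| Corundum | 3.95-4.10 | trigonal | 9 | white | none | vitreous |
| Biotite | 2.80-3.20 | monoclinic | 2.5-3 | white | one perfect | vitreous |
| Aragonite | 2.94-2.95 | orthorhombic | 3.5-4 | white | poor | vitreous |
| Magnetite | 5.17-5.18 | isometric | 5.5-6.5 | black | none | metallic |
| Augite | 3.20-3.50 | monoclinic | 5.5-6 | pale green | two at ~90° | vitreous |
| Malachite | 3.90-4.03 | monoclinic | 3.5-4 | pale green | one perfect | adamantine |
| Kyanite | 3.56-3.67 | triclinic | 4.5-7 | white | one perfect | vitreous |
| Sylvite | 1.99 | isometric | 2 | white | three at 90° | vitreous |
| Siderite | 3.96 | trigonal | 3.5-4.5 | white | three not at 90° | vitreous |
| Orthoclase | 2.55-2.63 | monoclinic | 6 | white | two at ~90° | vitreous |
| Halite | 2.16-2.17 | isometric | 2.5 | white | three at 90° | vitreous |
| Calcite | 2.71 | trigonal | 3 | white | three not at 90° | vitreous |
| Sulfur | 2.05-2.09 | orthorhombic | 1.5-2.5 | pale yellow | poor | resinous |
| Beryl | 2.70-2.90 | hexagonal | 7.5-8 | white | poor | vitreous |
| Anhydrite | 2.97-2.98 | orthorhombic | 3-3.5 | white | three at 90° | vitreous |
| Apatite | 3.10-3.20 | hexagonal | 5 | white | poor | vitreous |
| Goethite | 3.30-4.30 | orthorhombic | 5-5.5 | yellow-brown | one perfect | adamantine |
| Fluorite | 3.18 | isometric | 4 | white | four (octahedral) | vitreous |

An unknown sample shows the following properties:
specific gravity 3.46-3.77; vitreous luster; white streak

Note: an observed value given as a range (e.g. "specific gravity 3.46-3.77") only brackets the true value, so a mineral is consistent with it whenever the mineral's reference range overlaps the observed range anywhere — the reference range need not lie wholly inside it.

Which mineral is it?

Specific gravity 3.46-3.77 — Augite, Kyanite, Goethite remain.
Vitreous luster eliminates Goethite.
White streak is inconsistent with Augite.
The only mineral consistent with every observation is Kyanite.

Kyanite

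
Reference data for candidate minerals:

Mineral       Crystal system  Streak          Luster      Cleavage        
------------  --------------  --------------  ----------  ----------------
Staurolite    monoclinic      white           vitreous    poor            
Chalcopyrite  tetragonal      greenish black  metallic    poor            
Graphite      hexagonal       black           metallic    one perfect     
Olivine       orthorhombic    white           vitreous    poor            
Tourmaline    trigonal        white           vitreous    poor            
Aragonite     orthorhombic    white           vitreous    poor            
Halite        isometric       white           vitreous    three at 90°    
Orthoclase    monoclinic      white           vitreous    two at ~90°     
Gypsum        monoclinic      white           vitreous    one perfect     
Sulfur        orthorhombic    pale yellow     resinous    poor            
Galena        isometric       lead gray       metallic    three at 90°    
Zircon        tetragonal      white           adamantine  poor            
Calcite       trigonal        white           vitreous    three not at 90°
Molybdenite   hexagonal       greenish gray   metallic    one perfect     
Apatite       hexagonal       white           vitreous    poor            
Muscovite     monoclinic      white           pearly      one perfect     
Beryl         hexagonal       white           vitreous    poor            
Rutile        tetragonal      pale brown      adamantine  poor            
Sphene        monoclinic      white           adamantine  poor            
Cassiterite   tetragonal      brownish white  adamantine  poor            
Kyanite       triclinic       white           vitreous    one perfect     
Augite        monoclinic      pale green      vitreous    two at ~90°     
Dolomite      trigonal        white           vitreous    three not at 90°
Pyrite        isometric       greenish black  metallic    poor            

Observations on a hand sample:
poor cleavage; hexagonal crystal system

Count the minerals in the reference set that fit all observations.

2

Poor cleavage: narrows the field to Staurolite, Chalcopyrite, Olivine, Tourmaline, Aragonite, Sulfur, Zircon, Apatite, Beryl, Rutile, Sphene, Cassiterite, Pyrite.
Hexagonal crystal system: leaves Apatite, Beryl.
Remaining candidates: Apatite, Beryl.
That is 2 minerals.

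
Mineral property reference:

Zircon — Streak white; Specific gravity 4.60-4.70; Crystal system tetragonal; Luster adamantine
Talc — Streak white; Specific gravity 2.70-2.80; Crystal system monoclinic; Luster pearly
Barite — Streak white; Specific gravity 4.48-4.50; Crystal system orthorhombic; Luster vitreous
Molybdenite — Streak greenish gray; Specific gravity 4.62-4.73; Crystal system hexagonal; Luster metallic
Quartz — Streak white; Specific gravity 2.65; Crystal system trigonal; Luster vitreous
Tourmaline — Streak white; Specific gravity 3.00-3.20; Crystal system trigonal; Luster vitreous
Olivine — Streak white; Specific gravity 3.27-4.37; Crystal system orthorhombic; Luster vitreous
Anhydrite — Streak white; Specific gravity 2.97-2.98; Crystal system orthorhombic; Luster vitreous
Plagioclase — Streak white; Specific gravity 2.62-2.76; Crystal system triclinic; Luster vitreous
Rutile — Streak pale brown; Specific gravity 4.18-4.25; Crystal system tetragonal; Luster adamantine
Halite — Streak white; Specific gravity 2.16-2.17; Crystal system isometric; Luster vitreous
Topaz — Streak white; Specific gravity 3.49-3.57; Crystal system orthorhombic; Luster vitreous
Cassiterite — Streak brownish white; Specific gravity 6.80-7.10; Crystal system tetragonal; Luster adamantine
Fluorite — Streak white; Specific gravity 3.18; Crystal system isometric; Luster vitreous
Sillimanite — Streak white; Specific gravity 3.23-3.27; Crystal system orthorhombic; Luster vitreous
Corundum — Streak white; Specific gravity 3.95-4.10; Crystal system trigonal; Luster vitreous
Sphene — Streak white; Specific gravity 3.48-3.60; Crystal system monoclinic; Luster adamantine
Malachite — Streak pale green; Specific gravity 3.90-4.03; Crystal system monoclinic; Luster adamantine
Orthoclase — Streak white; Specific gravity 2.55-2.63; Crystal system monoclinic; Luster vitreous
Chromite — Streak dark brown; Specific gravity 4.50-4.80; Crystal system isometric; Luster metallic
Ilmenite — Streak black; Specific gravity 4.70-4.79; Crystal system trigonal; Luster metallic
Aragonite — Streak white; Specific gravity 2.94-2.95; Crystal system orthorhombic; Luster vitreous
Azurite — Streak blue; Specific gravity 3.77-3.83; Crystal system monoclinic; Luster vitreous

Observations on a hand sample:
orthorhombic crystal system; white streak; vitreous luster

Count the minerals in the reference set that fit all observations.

6

Orthorhombic crystal system — Barite, Olivine, Anhydrite, Topaz, Sillimanite, Aragonite remain.
White streak — no further eliminations.
Vitreous luster — every remaining candidate is consistent.
Remaining candidates: Anhydrite, Aragonite, Barite, Olivine, Sillimanite, Topaz.
That is 6 minerals.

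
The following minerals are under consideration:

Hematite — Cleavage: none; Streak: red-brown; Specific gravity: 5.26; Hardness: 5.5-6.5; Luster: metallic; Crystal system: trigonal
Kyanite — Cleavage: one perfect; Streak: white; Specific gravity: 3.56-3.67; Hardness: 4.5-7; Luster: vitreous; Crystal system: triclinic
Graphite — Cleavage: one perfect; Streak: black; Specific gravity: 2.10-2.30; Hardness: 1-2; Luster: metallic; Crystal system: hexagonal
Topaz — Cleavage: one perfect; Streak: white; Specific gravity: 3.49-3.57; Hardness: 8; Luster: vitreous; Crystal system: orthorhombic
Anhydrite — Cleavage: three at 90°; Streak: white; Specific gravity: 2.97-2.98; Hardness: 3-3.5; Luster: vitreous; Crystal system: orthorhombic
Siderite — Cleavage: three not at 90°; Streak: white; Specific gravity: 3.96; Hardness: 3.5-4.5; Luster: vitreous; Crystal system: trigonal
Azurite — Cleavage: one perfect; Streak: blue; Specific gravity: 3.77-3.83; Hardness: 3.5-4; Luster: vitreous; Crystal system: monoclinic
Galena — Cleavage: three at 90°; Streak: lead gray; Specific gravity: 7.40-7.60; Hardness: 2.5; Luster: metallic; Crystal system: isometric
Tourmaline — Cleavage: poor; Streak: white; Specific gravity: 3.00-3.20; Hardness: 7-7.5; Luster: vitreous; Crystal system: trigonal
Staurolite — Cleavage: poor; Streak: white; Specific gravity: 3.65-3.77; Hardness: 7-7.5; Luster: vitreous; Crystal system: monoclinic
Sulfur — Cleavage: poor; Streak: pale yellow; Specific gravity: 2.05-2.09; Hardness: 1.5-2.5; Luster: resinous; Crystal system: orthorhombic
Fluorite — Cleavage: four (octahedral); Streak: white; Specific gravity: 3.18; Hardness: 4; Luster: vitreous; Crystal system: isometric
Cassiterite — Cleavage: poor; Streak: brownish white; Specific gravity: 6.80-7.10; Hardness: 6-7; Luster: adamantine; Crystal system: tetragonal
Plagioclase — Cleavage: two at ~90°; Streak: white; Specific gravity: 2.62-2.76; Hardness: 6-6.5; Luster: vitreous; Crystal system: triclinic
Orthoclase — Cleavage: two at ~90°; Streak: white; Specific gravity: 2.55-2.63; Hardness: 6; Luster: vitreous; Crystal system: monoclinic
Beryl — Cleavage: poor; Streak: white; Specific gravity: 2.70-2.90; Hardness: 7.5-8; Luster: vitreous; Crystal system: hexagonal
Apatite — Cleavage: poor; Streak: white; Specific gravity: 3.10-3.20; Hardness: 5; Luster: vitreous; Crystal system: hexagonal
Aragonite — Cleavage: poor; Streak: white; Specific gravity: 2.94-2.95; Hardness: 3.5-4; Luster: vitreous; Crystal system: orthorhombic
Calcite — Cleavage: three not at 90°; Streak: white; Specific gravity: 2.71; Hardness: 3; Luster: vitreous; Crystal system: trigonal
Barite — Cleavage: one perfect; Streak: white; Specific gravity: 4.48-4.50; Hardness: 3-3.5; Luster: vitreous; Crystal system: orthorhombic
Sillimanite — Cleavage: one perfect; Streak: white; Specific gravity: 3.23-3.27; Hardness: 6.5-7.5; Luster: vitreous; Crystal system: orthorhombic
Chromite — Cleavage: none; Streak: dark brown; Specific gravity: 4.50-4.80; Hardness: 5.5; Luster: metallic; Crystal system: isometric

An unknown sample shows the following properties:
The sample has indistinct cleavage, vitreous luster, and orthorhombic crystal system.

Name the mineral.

Aragonite

Indistinct cleavage: leaves Tourmaline, Staurolite, Sulfur, Cassiterite, Beryl, Apatite, Aragonite.
Vitreous luster rules out Sulfur, Cassiterite.
Orthorhombic crystal system: only Aragonite remains.
The only mineral consistent with every observation is Aragonite.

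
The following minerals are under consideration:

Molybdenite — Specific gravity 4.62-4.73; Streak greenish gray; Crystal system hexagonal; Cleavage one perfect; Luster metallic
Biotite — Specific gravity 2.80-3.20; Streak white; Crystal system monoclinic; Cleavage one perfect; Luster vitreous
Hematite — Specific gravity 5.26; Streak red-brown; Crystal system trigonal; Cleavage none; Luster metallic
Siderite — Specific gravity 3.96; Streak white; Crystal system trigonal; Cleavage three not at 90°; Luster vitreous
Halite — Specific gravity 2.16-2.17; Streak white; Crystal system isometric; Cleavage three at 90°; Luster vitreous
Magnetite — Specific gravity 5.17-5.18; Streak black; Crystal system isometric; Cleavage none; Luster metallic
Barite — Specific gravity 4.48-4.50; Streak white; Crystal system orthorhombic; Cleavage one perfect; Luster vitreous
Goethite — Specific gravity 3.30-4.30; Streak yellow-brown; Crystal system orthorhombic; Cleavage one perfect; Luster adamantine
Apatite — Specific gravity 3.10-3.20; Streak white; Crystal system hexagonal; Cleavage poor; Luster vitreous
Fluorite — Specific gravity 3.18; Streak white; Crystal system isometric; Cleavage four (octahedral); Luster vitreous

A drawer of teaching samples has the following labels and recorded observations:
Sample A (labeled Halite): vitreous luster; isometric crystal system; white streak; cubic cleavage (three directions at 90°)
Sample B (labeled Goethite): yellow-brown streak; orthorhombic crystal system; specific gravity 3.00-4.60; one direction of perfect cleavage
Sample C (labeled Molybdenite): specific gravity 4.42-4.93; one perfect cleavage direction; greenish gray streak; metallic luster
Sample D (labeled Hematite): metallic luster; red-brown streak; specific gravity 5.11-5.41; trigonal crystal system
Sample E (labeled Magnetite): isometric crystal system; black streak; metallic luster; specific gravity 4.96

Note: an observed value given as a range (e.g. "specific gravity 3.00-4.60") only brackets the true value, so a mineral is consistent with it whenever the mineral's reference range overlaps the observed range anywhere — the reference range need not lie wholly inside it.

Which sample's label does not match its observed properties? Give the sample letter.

E

Sample A: nothing contradicts Halite.
Sample B: nothing contradicts Goethite.
Sample C: nothing contradicts Molybdenite.
Sample D: nothing contradicts Hematite.
Sample E: Magnetite has SG 5.17-5.18, but the record shows specific gravity 4.96 — this label is wrong.
Sample E is the mislabeled one.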